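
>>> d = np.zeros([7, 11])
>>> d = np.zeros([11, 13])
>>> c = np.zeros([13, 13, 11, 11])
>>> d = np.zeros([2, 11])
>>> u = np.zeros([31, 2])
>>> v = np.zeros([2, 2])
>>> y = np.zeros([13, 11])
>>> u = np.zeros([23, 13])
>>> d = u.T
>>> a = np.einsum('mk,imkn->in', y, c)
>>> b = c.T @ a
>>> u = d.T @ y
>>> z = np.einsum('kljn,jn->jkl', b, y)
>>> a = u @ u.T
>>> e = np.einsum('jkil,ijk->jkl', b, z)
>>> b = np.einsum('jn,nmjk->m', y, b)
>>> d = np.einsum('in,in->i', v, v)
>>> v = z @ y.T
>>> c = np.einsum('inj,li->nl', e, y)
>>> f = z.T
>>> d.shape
(2,)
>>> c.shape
(11, 13)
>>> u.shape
(23, 11)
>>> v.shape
(13, 11, 13)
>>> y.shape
(13, 11)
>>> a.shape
(23, 23)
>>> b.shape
(11,)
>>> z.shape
(13, 11, 11)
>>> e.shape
(11, 11, 11)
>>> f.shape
(11, 11, 13)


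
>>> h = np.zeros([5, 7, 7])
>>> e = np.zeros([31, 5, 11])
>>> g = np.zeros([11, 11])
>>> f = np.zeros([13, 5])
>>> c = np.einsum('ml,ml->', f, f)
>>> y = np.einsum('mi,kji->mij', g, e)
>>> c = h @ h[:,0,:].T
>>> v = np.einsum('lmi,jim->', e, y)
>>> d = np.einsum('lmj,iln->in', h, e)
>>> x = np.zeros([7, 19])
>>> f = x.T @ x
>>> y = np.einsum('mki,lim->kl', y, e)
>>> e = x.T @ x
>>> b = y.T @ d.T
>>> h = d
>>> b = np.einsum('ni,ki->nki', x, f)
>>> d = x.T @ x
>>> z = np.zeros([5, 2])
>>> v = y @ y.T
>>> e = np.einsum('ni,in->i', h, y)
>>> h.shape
(31, 11)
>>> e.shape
(11,)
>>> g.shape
(11, 11)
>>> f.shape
(19, 19)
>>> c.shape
(5, 7, 5)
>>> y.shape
(11, 31)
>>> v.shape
(11, 11)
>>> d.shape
(19, 19)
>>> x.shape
(7, 19)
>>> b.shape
(7, 19, 19)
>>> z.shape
(5, 2)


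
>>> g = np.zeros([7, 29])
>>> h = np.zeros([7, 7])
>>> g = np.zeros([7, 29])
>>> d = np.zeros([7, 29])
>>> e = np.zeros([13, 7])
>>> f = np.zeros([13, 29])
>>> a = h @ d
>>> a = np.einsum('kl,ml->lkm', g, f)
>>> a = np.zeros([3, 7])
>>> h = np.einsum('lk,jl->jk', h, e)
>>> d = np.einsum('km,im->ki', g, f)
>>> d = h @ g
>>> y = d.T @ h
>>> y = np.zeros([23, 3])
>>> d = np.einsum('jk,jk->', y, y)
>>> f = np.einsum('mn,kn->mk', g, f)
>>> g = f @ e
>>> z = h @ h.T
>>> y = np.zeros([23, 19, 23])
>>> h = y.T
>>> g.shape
(7, 7)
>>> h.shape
(23, 19, 23)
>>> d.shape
()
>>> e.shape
(13, 7)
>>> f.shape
(7, 13)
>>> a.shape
(3, 7)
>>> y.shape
(23, 19, 23)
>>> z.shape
(13, 13)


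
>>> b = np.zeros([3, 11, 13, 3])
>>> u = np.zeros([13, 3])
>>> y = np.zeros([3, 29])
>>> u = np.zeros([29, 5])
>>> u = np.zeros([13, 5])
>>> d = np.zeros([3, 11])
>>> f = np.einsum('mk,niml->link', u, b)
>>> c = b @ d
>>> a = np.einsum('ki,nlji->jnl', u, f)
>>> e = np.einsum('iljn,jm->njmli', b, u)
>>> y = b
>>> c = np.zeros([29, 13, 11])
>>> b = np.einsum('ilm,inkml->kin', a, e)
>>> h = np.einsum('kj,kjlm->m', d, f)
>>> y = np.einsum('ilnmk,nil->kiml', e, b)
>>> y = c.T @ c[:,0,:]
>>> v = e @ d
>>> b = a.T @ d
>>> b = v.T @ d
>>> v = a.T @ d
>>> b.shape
(11, 11, 5, 13, 11)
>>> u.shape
(13, 5)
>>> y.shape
(11, 13, 11)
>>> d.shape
(3, 11)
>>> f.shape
(3, 11, 3, 5)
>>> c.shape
(29, 13, 11)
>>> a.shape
(3, 3, 11)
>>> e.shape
(3, 13, 5, 11, 3)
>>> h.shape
(5,)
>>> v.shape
(11, 3, 11)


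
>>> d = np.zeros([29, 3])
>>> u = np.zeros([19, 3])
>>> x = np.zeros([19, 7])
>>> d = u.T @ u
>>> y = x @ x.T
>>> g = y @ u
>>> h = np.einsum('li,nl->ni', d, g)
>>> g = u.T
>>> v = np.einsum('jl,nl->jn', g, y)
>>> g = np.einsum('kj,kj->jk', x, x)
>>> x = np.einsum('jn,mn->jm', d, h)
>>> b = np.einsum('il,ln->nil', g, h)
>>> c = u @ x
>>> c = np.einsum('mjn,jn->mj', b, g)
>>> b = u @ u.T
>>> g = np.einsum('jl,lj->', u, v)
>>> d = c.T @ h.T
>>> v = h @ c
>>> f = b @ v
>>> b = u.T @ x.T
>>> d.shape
(7, 19)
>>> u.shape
(19, 3)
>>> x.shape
(3, 19)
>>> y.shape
(19, 19)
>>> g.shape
()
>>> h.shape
(19, 3)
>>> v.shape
(19, 7)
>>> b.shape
(3, 3)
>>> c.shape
(3, 7)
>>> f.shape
(19, 7)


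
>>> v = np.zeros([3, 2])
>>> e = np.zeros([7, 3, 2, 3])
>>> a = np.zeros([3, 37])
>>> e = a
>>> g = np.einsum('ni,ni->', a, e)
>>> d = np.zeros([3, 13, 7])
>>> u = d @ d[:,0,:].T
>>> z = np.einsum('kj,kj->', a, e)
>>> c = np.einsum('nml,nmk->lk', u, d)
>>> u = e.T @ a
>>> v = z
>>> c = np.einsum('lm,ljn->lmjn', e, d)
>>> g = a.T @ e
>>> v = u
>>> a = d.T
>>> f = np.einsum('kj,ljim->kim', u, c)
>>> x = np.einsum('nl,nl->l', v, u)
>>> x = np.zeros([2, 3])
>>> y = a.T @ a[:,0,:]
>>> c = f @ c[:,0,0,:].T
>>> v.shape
(37, 37)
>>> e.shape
(3, 37)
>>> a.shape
(7, 13, 3)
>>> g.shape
(37, 37)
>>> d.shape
(3, 13, 7)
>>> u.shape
(37, 37)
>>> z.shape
()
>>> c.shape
(37, 13, 3)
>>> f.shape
(37, 13, 7)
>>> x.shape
(2, 3)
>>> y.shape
(3, 13, 3)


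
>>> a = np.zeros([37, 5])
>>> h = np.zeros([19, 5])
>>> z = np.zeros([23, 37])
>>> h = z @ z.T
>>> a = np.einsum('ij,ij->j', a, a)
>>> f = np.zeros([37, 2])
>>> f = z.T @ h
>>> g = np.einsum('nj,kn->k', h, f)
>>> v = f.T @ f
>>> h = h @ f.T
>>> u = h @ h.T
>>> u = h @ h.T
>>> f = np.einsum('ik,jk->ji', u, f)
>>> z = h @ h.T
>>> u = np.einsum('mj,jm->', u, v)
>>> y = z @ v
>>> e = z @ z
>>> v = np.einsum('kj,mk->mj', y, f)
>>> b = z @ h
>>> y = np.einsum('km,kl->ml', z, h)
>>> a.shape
(5,)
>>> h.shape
(23, 37)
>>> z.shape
(23, 23)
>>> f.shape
(37, 23)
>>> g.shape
(37,)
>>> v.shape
(37, 23)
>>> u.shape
()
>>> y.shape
(23, 37)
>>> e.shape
(23, 23)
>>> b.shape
(23, 37)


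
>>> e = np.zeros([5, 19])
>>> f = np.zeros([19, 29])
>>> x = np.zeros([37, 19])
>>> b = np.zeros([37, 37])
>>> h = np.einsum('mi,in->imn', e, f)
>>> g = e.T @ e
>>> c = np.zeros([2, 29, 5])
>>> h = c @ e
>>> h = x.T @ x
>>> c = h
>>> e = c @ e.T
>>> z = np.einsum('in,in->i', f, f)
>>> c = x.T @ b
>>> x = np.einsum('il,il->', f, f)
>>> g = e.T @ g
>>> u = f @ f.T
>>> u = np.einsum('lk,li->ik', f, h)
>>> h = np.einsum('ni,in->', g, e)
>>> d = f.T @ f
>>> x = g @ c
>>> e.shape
(19, 5)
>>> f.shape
(19, 29)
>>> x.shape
(5, 37)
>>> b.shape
(37, 37)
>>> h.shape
()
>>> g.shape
(5, 19)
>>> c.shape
(19, 37)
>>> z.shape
(19,)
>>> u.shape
(19, 29)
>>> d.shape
(29, 29)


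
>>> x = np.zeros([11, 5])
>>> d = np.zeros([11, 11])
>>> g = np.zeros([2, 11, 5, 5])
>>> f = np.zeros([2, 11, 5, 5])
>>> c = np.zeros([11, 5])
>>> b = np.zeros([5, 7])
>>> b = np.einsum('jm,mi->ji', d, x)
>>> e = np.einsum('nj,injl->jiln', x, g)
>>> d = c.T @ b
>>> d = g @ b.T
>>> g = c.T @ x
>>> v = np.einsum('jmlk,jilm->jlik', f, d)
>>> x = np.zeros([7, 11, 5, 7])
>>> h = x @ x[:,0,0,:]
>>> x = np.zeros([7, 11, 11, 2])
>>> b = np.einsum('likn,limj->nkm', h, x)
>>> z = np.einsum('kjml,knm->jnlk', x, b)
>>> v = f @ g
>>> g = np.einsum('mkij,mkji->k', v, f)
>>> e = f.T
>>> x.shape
(7, 11, 11, 2)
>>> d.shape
(2, 11, 5, 11)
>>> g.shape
(11,)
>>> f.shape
(2, 11, 5, 5)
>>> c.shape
(11, 5)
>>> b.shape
(7, 5, 11)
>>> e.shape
(5, 5, 11, 2)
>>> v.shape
(2, 11, 5, 5)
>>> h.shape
(7, 11, 5, 7)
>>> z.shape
(11, 5, 2, 7)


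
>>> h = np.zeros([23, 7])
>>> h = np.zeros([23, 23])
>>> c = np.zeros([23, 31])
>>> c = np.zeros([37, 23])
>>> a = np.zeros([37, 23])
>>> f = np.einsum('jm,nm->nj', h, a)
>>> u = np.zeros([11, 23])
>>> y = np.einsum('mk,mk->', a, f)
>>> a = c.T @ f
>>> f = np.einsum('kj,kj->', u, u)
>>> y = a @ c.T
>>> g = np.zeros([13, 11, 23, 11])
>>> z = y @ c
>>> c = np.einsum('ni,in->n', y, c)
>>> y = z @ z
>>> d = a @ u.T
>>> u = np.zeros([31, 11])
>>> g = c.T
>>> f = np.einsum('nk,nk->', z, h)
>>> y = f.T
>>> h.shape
(23, 23)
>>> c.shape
(23,)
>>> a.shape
(23, 23)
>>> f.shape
()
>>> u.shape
(31, 11)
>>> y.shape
()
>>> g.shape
(23,)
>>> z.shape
(23, 23)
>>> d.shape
(23, 11)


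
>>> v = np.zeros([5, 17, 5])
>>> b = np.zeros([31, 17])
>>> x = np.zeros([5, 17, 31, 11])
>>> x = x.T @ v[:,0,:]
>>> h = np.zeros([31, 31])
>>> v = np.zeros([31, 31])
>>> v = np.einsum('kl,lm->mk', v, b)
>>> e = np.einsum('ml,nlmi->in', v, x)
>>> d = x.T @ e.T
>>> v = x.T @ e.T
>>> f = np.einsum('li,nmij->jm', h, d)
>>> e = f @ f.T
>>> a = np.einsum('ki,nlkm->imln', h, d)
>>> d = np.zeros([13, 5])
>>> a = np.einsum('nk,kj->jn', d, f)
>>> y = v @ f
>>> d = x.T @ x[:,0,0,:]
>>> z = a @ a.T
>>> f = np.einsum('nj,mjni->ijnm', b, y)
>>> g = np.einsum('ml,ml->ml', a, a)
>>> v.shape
(5, 17, 31, 5)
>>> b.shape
(31, 17)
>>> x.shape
(11, 31, 17, 5)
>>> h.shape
(31, 31)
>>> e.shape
(5, 5)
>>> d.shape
(5, 17, 31, 5)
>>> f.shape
(17, 17, 31, 5)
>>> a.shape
(17, 13)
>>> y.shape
(5, 17, 31, 17)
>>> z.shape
(17, 17)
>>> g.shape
(17, 13)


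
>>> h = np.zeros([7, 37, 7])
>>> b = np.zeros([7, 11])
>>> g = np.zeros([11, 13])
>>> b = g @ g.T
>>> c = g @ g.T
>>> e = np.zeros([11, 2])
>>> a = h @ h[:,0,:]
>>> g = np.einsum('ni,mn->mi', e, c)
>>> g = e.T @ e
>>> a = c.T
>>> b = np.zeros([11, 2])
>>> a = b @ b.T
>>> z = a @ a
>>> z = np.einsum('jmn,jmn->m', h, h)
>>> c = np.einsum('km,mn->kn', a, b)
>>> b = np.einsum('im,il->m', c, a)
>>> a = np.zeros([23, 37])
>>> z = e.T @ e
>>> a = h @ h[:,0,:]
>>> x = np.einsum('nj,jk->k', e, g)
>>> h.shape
(7, 37, 7)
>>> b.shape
(2,)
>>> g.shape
(2, 2)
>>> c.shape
(11, 2)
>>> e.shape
(11, 2)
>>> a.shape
(7, 37, 7)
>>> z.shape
(2, 2)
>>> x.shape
(2,)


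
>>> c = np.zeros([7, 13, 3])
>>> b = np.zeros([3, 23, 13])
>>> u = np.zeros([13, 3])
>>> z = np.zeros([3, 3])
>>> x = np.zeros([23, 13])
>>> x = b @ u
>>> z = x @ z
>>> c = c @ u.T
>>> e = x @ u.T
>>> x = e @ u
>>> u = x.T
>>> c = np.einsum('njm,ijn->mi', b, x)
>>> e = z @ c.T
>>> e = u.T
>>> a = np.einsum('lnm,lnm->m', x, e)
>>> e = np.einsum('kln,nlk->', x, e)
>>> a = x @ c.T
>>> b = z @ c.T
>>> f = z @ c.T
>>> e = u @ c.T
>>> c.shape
(13, 3)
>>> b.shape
(3, 23, 13)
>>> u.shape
(3, 23, 3)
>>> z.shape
(3, 23, 3)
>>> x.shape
(3, 23, 3)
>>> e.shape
(3, 23, 13)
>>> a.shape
(3, 23, 13)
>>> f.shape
(3, 23, 13)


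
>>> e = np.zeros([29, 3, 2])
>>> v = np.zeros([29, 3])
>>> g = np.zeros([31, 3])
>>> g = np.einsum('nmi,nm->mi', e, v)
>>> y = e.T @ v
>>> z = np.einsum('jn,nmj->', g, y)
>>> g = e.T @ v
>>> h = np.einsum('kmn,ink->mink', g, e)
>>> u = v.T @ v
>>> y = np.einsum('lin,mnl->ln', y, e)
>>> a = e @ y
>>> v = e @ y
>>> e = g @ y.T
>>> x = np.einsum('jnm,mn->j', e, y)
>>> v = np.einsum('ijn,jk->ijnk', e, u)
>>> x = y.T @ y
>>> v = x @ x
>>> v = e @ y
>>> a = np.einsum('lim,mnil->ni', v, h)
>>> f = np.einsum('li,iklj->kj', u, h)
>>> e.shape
(2, 3, 2)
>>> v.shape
(2, 3, 3)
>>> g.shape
(2, 3, 3)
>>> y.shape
(2, 3)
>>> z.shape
()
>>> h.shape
(3, 29, 3, 2)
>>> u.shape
(3, 3)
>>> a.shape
(29, 3)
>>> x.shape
(3, 3)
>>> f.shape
(29, 2)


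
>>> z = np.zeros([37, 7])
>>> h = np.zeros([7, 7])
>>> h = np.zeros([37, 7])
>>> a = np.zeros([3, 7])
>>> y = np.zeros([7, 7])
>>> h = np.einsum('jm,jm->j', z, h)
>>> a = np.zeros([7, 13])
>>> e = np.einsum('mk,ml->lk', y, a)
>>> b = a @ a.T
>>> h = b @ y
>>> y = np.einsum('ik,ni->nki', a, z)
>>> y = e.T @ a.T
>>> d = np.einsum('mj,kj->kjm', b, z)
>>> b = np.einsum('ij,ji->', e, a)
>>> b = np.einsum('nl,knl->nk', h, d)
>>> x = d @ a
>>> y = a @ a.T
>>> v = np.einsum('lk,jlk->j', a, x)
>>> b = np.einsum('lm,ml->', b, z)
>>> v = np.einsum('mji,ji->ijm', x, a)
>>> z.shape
(37, 7)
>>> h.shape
(7, 7)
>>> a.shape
(7, 13)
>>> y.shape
(7, 7)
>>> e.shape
(13, 7)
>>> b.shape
()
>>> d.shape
(37, 7, 7)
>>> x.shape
(37, 7, 13)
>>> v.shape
(13, 7, 37)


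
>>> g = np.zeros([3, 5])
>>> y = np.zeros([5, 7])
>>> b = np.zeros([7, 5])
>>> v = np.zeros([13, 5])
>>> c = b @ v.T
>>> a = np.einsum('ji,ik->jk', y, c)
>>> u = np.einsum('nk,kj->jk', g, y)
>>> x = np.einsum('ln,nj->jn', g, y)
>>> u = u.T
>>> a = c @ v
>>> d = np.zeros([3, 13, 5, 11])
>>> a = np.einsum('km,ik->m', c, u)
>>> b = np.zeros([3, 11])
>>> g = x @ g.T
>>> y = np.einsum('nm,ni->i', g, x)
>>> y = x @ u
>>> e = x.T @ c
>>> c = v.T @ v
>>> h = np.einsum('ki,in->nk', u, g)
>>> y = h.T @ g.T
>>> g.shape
(7, 3)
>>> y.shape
(5, 7)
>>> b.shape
(3, 11)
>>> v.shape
(13, 5)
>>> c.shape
(5, 5)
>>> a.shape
(13,)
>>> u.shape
(5, 7)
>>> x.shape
(7, 5)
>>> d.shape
(3, 13, 5, 11)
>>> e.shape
(5, 13)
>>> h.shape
(3, 5)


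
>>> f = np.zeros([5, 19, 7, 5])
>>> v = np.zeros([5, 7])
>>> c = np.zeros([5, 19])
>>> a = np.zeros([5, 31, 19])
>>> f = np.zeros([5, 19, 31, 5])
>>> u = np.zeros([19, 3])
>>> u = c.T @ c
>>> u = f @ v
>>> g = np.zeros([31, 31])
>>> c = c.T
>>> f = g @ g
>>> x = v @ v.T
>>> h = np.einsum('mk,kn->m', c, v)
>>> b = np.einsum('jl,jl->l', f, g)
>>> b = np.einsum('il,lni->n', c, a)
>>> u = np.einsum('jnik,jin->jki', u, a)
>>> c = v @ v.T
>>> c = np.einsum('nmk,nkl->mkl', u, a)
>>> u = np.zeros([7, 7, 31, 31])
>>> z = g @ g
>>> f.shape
(31, 31)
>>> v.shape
(5, 7)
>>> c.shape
(7, 31, 19)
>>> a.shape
(5, 31, 19)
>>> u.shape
(7, 7, 31, 31)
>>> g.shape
(31, 31)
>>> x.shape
(5, 5)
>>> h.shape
(19,)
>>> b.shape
(31,)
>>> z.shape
(31, 31)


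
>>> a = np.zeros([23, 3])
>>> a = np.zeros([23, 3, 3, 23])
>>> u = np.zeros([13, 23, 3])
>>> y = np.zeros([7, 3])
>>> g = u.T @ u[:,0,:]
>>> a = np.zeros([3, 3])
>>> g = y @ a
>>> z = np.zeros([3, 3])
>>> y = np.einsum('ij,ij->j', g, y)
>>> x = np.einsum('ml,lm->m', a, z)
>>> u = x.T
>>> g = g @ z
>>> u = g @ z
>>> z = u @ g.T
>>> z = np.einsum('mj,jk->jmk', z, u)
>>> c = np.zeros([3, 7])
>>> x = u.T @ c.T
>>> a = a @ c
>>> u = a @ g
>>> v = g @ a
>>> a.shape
(3, 7)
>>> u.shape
(3, 3)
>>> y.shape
(3,)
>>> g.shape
(7, 3)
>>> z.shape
(7, 7, 3)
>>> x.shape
(3, 3)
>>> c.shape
(3, 7)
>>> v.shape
(7, 7)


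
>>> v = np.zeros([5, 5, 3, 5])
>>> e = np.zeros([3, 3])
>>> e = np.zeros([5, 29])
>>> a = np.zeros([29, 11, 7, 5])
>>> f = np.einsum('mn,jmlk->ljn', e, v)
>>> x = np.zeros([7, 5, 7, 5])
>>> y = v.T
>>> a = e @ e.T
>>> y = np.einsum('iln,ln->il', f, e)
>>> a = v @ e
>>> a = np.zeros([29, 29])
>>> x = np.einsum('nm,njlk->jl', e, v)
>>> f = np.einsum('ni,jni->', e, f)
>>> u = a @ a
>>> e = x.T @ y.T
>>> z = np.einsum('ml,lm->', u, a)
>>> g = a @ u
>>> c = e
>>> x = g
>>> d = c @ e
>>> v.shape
(5, 5, 3, 5)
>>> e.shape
(3, 3)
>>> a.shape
(29, 29)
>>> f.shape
()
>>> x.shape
(29, 29)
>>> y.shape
(3, 5)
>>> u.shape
(29, 29)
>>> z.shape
()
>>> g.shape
(29, 29)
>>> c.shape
(3, 3)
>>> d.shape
(3, 3)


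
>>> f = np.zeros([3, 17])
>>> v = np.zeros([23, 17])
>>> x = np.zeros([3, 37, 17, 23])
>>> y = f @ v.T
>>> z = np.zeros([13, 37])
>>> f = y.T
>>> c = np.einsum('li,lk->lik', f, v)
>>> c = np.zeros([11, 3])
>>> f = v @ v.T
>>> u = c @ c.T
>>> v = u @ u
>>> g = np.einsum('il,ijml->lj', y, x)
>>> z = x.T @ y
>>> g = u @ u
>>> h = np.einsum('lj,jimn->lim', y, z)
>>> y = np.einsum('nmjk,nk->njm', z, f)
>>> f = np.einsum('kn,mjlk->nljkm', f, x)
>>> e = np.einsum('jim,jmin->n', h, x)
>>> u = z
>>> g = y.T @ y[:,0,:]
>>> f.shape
(23, 17, 37, 23, 3)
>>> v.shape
(11, 11)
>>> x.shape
(3, 37, 17, 23)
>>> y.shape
(23, 37, 17)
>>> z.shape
(23, 17, 37, 23)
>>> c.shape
(11, 3)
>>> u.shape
(23, 17, 37, 23)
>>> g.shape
(17, 37, 17)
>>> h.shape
(3, 17, 37)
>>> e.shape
(23,)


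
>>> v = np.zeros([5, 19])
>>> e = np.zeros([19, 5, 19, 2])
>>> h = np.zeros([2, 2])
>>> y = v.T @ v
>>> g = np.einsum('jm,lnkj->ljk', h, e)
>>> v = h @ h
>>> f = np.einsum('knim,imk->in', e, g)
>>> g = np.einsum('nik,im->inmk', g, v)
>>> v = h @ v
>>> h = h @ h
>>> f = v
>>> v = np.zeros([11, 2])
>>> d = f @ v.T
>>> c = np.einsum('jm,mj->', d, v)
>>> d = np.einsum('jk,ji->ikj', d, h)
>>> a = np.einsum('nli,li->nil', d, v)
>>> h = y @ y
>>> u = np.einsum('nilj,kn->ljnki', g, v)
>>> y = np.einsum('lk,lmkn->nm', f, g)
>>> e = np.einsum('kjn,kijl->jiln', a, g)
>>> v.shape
(11, 2)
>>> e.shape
(2, 19, 19, 11)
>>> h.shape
(19, 19)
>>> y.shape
(19, 19)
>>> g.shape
(2, 19, 2, 19)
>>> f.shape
(2, 2)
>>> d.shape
(2, 11, 2)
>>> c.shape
()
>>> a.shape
(2, 2, 11)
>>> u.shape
(2, 19, 2, 11, 19)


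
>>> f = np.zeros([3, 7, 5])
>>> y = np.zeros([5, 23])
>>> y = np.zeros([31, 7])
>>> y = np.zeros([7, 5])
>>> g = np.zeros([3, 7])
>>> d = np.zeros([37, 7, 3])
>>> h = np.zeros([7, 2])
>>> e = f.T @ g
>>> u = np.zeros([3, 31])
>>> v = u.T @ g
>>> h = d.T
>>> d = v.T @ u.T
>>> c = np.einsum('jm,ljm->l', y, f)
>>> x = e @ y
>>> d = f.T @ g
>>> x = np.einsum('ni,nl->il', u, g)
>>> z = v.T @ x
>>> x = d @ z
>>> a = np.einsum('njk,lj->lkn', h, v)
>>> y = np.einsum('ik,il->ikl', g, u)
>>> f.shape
(3, 7, 5)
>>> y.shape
(3, 7, 31)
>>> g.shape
(3, 7)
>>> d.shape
(5, 7, 7)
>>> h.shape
(3, 7, 37)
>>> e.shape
(5, 7, 7)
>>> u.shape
(3, 31)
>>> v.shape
(31, 7)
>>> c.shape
(3,)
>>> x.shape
(5, 7, 7)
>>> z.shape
(7, 7)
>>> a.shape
(31, 37, 3)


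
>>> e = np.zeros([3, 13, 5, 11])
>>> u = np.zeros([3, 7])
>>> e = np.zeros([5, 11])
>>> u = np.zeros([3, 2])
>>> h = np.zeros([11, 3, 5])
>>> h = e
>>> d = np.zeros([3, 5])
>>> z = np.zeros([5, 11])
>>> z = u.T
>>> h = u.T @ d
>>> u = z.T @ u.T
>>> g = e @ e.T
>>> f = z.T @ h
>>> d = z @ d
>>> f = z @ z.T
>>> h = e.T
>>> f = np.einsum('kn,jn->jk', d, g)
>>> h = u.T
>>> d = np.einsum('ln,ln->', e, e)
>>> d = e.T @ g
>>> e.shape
(5, 11)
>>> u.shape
(3, 3)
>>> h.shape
(3, 3)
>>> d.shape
(11, 5)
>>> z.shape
(2, 3)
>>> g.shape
(5, 5)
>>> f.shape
(5, 2)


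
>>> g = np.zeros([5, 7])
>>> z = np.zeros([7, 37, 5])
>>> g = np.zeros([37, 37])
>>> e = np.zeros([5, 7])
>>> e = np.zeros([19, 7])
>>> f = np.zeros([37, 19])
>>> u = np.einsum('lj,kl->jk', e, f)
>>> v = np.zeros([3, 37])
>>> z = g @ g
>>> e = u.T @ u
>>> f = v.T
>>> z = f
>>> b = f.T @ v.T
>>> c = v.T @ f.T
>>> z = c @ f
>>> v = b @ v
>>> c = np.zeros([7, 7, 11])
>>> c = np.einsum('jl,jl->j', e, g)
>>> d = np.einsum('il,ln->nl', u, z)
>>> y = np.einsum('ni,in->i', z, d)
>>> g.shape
(37, 37)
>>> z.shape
(37, 3)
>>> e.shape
(37, 37)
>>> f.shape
(37, 3)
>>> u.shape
(7, 37)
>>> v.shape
(3, 37)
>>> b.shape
(3, 3)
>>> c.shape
(37,)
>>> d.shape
(3, 37)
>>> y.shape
(3,)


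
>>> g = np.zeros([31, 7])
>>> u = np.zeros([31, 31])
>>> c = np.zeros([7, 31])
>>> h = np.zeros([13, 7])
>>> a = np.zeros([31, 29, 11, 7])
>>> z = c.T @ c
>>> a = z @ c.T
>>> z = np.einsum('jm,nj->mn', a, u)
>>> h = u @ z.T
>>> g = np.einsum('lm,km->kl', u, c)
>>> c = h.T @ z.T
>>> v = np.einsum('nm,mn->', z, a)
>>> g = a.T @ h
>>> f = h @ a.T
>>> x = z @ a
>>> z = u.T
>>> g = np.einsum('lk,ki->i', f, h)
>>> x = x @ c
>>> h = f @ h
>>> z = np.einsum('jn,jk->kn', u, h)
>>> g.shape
(7,)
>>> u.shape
(31, 31)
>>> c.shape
(7, 7)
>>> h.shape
(31, 7)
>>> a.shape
(31, 7)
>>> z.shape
(7, 31)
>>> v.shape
()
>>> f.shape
(31, 31)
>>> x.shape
(7, 7)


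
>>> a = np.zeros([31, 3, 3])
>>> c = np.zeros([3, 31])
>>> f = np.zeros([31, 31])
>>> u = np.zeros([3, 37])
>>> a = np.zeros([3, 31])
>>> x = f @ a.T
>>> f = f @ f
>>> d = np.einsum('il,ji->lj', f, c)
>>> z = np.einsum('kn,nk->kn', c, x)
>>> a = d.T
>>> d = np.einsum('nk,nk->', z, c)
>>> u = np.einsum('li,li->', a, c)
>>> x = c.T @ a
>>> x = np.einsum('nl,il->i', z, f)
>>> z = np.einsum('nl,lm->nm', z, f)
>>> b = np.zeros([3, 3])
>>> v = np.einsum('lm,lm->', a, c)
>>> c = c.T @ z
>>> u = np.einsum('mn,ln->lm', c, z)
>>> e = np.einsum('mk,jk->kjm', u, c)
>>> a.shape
(3, 31)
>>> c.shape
(31, 31)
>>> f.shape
(31, 31)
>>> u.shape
(3, 31)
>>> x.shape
(31,)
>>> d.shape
()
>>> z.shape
(3, 31)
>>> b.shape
(3, 3)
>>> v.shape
()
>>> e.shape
(31, 31, 3)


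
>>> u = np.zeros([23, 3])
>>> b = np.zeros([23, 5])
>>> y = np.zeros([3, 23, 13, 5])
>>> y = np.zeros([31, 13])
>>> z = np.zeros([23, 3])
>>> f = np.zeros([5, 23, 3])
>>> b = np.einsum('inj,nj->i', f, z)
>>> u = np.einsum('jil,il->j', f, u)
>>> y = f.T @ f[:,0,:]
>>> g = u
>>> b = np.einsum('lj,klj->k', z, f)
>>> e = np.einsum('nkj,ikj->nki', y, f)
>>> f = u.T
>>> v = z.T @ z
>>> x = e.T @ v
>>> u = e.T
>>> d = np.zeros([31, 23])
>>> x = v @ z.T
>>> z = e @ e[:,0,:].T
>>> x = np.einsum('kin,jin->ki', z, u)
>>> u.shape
(5, 23, 3)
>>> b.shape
(5,)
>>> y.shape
(3, 23, 3)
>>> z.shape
(3, 23, 3)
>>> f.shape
(5,)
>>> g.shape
(5,)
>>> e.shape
(3, 23, 5)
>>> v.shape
(3, 3)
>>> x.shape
(3, 23)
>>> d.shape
(31, 23)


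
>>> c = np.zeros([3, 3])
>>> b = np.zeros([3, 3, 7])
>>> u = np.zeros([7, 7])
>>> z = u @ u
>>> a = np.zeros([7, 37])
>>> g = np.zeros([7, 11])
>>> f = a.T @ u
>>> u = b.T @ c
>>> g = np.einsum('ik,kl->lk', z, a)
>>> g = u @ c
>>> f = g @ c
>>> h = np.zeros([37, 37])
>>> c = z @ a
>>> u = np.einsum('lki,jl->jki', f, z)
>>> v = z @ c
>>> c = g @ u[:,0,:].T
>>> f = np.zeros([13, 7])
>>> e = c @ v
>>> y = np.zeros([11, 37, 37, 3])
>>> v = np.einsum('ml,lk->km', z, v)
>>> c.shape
(7, 3, 7)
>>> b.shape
(3, 3, 7)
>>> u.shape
(7, 3, 3)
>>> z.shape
(7, 7)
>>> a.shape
(7, 37)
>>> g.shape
(7, 3, 3)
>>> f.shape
(13, 7)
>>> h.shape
(37, 37)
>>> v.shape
(37, 7)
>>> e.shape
(7, 3, 37)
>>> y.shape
(11, 37, 37, 3)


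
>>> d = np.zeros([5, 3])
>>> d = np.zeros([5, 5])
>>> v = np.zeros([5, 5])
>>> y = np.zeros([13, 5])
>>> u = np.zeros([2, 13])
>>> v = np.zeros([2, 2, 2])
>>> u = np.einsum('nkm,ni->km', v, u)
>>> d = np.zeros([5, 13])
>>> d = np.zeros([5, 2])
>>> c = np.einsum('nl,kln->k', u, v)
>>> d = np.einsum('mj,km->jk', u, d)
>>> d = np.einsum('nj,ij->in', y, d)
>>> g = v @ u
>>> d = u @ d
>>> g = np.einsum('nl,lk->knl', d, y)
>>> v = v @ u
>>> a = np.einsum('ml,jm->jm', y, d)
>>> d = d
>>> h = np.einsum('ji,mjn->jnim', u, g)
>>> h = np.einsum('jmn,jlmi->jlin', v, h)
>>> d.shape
(2, 13)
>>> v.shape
(2, 2, 2)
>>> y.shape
(13, 5)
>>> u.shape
(2, 2)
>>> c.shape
(2,)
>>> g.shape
(5, 2, 13)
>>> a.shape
(2, 13)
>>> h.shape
(2, 13, 5, 2)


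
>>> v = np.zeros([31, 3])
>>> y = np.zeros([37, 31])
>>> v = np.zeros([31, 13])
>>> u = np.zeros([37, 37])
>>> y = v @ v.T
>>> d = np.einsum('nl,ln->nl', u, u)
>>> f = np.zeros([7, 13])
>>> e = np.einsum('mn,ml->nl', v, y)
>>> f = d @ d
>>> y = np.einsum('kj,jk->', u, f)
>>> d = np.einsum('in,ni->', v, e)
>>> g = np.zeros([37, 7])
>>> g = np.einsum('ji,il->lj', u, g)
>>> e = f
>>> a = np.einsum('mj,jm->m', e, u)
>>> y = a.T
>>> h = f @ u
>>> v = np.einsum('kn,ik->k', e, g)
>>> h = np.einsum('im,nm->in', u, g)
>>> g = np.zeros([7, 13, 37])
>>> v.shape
(37,)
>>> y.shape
(37,)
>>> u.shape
(37, 37)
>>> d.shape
()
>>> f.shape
(37, 37)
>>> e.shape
(37, 37)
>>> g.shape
(7, 13, 37)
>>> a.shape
(37,)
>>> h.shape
(37, 7)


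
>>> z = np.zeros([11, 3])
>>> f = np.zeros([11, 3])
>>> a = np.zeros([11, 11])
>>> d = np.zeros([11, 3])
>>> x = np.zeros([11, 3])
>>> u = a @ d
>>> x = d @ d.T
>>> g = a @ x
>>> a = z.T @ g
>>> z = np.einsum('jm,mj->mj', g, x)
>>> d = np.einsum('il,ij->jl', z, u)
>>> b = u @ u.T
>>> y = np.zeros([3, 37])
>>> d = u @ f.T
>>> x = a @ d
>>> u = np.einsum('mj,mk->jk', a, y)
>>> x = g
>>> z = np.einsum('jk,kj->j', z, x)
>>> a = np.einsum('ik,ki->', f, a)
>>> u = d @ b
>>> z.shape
(11,)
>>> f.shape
(11, 3)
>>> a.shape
()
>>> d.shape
(11, 11)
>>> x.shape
(11, 11)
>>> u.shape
(11, 11)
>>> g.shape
(11, 11)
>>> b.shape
(11, 11)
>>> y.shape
(3, 37)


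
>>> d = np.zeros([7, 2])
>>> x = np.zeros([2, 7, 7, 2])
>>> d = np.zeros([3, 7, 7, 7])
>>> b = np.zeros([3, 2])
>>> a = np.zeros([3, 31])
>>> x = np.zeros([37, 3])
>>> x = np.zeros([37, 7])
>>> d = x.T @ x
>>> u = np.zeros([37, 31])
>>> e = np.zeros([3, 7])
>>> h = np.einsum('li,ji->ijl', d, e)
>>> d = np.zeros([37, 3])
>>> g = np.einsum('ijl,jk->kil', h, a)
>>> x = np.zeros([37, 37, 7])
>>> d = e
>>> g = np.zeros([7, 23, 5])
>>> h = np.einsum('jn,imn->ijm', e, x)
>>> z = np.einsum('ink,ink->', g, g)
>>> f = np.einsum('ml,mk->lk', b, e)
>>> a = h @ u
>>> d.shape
(3, 7)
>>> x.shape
(37, 37, 7)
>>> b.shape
(3, 2)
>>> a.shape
(37, 3, 31)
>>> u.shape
(37, 31)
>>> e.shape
(3, 7)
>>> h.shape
(37, 3, 37)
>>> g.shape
(7, 23, 5)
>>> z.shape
()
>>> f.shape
(2, 7)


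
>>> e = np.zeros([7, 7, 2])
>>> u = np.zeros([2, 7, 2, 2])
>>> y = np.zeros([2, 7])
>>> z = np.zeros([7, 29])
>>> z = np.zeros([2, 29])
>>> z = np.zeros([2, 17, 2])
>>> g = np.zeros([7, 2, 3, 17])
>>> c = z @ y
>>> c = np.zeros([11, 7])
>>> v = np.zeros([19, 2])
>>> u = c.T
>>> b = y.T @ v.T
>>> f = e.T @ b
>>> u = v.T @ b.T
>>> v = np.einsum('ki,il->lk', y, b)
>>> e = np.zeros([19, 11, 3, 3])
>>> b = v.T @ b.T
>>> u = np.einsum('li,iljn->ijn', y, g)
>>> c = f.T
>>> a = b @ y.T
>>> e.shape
(19, 11, 3, 3)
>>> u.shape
(7, 3, 17)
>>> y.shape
(2, 7)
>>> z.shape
(2, 17, 2)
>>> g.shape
(7, 2, 3, 17)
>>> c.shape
(19, 7, 2)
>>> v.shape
(19, 2)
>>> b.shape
(2, 7)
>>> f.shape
(2, 7, 19)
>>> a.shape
(2, 2)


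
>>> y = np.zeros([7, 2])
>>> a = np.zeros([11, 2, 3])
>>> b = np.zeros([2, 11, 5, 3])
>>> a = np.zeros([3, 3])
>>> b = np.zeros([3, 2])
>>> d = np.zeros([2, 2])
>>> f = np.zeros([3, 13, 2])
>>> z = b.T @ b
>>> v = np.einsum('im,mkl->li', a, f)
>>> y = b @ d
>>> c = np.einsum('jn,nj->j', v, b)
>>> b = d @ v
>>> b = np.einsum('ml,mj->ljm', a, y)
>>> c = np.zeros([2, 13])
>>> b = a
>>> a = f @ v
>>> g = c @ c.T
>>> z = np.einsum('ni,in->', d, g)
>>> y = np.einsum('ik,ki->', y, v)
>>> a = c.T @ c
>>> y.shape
()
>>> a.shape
(13, 13)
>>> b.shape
(3, 3)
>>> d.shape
(2, 2)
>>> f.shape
(3, 13, 2)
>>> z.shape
()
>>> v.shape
(2, 3)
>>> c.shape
(2, 13)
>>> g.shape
(2, 2)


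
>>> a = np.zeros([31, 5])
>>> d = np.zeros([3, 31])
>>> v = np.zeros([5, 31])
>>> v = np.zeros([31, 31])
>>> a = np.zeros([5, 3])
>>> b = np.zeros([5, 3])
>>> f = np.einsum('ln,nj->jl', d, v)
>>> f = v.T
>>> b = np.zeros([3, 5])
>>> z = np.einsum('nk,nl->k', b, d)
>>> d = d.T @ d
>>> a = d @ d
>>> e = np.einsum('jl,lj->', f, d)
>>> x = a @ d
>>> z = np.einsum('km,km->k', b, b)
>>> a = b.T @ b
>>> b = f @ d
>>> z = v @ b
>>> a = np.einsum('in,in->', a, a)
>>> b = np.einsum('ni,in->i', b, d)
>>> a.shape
()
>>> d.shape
(31, 31)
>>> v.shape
(31, 31)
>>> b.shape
(31,)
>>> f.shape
(31, 31)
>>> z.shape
(31, 31)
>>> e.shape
()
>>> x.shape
(31, 31)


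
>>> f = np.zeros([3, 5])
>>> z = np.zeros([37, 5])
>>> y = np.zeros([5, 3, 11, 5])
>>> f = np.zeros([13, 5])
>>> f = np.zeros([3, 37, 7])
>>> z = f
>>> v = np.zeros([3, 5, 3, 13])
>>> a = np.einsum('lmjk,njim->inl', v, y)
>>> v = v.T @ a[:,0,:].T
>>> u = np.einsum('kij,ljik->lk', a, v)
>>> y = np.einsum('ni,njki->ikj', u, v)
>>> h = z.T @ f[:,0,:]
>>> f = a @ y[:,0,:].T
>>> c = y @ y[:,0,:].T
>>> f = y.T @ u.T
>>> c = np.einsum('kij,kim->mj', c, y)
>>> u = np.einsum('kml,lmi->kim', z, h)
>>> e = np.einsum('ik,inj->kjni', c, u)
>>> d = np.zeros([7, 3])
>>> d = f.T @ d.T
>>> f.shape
(3, 5, 13)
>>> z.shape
(3, 37, 7)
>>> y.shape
(11, 5, 3)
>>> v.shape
(13, 3, 5, 11)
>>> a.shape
(11, 5, 3)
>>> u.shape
(3, 7, 37)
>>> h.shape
(7, 37, 7)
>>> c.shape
(3, 11)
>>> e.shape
(11, 37, 7, 3)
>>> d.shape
(13, 5, 7)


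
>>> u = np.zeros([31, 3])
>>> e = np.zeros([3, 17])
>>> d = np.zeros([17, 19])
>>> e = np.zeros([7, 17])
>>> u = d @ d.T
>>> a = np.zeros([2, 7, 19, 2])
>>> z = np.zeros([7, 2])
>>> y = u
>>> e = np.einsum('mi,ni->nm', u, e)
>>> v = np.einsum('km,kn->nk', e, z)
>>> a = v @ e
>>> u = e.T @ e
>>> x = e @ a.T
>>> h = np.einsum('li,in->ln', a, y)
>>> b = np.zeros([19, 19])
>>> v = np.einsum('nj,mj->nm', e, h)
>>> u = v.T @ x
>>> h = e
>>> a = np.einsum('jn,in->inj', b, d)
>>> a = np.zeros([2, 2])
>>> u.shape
(2, 2)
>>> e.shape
(7, 17)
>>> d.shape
(17, 19)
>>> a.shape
(2, 2)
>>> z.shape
(7, 2)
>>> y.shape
(17, 17)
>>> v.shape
(7, 2)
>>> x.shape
(7, 2)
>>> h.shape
(7, 17)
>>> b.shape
(19, 19)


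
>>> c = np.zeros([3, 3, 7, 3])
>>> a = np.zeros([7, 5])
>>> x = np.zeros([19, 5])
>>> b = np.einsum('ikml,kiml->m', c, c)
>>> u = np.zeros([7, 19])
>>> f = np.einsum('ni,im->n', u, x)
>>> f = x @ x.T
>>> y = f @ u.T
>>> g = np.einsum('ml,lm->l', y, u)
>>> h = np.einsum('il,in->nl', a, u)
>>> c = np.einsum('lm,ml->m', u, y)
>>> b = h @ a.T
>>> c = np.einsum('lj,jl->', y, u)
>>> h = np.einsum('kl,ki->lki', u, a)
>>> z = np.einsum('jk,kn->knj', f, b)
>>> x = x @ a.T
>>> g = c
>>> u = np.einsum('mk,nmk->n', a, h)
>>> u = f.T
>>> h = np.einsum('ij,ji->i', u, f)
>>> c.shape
()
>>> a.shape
(7, 5)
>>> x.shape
(19, 7)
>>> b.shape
(19, 7)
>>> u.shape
(19, 19)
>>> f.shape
(19, 19)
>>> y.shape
(19, 7)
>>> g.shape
()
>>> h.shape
(19,)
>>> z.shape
(19, 7, 19)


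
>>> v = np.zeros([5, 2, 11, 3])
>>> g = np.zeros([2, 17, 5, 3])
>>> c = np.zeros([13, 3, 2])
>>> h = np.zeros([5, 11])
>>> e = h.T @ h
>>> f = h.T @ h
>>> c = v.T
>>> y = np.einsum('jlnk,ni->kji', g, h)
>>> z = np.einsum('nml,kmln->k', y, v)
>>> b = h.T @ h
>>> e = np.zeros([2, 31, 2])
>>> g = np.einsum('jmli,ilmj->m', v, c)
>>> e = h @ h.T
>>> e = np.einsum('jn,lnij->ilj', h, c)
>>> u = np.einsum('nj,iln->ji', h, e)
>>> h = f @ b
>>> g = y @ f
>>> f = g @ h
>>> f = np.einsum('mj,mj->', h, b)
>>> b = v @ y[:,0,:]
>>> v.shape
(5, 2, 11, 3)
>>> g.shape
(3, 2, 11)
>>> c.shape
(3, 11, 2, 5)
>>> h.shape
(11, 11)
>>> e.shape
(2, 3, 5)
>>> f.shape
()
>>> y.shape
(3, 2, 11)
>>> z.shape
(5,)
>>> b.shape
(5, 2, 11, 11)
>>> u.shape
(11, 2)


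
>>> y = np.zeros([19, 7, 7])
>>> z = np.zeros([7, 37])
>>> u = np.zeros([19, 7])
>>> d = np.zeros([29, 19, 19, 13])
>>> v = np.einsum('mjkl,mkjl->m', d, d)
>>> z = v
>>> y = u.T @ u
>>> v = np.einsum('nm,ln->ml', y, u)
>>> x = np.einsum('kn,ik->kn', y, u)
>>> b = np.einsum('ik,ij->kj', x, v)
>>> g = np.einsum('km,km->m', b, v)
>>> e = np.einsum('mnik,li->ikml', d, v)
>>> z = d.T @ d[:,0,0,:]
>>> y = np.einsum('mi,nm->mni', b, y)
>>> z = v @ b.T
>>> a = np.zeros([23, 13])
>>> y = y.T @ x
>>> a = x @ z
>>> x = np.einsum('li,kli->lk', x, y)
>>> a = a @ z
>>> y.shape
(19, 7, 7)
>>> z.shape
(7, 7)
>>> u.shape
(19, 7)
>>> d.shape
(29, 19, 19, 13)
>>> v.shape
(7, 19)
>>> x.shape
(7, 19)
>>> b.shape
(7, 19)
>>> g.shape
(19,)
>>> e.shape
(19, 13, 29, 7)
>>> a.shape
(7, 7)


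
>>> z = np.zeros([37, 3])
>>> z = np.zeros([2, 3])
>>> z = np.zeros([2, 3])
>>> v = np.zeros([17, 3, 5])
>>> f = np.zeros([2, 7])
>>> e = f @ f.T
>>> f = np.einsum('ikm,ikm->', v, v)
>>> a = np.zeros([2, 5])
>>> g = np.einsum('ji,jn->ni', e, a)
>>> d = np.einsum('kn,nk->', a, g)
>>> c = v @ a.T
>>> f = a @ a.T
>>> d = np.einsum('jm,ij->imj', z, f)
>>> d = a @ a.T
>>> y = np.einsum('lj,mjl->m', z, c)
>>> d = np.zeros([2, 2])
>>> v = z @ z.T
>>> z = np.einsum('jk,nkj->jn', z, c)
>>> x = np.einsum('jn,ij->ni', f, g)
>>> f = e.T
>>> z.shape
(2, 17)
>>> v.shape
(2, 2)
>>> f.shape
(2, 2)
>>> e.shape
(2, 2)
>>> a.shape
(2, 5)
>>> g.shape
(5, 2)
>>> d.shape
(2, 2)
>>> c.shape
(17, 3, 2)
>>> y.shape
(17,)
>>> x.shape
(2, 5)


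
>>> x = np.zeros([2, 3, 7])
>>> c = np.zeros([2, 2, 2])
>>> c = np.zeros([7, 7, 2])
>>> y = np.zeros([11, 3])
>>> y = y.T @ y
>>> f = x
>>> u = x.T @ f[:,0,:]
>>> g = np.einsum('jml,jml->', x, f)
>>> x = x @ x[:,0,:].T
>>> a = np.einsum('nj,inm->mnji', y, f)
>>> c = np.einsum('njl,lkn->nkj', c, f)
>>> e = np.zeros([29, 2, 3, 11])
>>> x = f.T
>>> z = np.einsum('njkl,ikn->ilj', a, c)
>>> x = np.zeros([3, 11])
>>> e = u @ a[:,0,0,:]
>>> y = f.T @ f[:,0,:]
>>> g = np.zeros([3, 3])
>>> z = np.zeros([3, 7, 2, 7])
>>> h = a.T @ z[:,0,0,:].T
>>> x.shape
(3, 11)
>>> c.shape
(7, 3, 7)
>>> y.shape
(7, 3, 7)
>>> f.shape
(2, 3, 7)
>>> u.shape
(7, 3, 7)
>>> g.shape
(3, 3)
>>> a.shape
(7, 3, 3, 2)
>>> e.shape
(7, 3, 2)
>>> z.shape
(3, 7, 2, 7)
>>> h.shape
(2, 3, 3, 3)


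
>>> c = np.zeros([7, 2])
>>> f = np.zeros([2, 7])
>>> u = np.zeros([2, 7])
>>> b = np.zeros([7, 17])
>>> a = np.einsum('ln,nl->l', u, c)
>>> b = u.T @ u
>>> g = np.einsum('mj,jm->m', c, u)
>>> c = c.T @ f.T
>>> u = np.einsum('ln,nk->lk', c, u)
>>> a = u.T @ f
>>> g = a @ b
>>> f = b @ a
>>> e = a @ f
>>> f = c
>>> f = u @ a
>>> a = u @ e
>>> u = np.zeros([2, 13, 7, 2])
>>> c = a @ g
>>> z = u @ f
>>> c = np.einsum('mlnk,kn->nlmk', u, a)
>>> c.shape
(7, 13, 2, 2)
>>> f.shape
(2, 7)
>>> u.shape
(2, 13, 7, 2)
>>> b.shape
(7, 7)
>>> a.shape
(2, 7)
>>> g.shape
(7, 7)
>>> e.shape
(7, 7)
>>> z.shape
(2, 13, 7, 7)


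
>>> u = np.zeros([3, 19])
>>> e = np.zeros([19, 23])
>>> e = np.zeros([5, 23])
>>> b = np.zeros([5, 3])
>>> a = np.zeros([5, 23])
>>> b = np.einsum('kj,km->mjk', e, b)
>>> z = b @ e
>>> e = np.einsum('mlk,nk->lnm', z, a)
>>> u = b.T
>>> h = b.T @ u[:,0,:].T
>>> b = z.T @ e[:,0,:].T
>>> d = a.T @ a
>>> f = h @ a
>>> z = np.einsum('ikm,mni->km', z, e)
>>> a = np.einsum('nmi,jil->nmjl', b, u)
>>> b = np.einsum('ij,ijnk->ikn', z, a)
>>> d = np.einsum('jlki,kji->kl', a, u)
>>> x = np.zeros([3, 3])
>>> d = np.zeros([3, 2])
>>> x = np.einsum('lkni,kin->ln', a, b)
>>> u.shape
(5, 23, 3)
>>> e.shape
(23, 5, 3)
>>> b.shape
(23, 3, 5)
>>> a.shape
(23, 23, 5, 3)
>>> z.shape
(23, 23)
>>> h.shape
(5, 23, 5)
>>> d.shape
(3, 2)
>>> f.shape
(5, 23, 23)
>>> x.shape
(23, 5)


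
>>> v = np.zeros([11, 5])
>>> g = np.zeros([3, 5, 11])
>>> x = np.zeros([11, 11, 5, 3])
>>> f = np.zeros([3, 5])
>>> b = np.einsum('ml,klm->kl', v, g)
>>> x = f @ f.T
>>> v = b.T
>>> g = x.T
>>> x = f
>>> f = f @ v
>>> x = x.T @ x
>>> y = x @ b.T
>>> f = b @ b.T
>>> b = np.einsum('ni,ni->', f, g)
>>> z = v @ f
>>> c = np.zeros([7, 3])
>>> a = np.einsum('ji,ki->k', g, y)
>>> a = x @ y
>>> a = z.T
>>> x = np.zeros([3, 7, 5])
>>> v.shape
(5, 3)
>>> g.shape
(3, 3)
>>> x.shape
(3, 7, 5)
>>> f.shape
(3, 3)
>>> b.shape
()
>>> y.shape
(5, 3)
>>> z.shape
(5, 3)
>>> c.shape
(7, 3)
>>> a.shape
(3, 5)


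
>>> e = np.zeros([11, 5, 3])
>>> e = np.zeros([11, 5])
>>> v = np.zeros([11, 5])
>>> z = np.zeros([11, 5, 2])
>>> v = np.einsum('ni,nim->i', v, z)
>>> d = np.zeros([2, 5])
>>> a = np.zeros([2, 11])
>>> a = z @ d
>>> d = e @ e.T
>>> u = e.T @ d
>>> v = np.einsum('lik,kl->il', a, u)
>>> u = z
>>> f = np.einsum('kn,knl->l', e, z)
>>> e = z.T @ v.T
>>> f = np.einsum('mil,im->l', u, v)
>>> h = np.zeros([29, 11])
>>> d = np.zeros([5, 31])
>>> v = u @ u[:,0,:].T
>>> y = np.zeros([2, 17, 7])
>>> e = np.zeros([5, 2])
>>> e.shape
(5, 2)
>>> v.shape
(11, 5, 11)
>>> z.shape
(11, 5, 2)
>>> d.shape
(5, 31)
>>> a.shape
(11, 5, 5)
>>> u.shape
(11, 5, 2)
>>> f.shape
(2,)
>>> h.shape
(29, 11)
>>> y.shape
(2, 17, 7)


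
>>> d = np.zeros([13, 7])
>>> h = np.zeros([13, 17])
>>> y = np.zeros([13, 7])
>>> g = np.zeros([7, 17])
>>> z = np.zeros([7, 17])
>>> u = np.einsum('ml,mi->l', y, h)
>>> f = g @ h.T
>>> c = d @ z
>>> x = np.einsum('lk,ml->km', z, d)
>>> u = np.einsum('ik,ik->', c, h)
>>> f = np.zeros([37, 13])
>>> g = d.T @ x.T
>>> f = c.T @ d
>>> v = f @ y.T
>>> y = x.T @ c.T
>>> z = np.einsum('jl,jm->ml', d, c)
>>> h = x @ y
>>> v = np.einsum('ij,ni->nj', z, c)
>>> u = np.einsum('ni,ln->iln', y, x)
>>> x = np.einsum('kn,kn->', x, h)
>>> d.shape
(13, 7)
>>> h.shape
(17, 13)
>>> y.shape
(13, 13)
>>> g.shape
(7, 17)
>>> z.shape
(17, 7)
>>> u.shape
(13, 17, 13)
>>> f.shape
(17, 7)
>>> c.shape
(13, 17)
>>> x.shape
()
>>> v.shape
(13, 7)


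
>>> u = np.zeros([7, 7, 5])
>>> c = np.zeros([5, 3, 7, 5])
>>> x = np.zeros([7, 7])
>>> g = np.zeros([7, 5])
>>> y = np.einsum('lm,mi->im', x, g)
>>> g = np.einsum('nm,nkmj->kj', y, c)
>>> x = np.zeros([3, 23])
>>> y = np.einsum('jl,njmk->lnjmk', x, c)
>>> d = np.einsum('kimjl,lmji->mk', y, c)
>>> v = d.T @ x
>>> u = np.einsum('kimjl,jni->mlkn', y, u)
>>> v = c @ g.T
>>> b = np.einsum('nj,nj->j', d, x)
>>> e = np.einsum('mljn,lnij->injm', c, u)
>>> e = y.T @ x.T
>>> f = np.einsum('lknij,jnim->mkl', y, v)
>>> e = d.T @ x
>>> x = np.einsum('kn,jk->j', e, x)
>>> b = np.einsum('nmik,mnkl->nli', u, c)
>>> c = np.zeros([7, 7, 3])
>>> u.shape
(3, 5, 23, 7)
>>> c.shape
(7, 7, 3)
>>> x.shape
(3,)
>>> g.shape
(3, 5)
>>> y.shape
(23, 5, 3, 7, 5)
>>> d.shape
(3, 23)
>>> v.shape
(5, 3, 7, 3)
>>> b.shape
(3, 5, 23)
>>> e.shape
(23, 23)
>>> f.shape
(3, 5, 23)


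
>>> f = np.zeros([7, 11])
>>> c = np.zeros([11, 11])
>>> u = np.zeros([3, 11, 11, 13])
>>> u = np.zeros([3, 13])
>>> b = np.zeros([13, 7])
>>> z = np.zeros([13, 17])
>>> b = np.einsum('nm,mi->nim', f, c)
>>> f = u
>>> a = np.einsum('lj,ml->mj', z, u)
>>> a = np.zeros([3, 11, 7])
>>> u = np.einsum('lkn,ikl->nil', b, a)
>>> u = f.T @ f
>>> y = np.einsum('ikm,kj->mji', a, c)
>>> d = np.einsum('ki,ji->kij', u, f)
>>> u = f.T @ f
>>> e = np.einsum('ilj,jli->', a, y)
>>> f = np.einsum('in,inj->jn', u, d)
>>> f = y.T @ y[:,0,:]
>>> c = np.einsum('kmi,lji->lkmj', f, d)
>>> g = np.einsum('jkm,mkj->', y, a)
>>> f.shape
(3, 11, 3)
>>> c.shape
(13, 3, 11, 13)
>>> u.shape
(13, 13)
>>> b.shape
(7, 11, 11)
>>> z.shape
(13, 17)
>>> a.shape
(3, 11, 7)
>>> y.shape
(7, 11, 3)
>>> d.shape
(13, 13, 3)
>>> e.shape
()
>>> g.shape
()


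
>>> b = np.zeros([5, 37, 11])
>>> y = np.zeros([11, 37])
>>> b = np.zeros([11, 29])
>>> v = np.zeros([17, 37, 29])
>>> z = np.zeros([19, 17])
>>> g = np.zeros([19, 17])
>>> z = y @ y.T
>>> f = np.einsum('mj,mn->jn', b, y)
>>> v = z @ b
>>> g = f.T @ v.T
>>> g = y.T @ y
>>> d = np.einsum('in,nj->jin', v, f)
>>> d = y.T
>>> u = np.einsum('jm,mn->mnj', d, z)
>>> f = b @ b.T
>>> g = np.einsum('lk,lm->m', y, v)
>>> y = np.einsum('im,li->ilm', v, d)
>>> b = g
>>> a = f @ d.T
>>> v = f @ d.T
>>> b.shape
(29,)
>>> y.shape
(11, 37, 29)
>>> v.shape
(11, 37)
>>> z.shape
(11, 11)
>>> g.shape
(29,)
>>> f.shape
(11, 11)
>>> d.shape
(37, 11)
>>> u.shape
(11, 11, 37)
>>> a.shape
(11, 37)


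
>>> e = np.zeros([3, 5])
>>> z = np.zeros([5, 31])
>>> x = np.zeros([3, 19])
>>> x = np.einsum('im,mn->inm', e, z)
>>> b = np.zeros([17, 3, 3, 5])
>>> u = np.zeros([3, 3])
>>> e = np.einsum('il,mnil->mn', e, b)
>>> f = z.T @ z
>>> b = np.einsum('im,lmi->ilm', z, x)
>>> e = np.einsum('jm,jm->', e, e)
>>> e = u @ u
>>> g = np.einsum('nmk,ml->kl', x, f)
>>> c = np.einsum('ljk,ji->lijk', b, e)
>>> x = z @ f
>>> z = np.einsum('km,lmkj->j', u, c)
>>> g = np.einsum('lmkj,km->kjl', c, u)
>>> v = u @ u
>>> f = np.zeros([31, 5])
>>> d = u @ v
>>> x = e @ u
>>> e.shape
(3, 3)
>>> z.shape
(31,)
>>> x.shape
(3, 3)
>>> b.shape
(5, 3, 31)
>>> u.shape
(3, 3)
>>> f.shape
(31, 5)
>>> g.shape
(3, 31, 5)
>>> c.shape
(5, 3, 3, 31)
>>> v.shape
(3, 3)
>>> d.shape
(3, 3)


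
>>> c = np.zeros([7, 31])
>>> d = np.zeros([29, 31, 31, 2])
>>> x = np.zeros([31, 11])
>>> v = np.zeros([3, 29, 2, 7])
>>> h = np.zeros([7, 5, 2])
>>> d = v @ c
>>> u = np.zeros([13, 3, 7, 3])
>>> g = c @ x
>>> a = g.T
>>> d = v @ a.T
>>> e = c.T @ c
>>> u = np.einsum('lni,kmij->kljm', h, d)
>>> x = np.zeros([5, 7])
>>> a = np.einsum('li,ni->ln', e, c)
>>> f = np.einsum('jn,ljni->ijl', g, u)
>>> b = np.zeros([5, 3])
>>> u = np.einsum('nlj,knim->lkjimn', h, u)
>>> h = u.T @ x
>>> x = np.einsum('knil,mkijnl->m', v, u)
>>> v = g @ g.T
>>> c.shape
(7, 31)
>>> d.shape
(3, 29, 2, 11)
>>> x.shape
(5,)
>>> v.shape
(7, 7)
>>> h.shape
(7, 29, 11, 2, 3, 7)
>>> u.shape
(5, 3, 2, 11, 29, 7)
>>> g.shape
(7, 11)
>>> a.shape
(31, 7)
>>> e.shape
(31, 31)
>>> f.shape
(29, 7, 3)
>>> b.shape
(5, 3)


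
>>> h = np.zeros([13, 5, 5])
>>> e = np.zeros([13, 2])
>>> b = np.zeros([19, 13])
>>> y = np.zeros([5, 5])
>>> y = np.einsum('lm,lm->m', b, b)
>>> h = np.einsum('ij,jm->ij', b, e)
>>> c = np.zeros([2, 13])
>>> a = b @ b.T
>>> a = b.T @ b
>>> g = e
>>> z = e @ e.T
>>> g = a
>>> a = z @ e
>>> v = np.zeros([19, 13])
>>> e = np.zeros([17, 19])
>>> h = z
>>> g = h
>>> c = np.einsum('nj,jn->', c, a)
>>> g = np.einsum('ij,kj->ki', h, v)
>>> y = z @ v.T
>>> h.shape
(13, 13)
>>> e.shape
(17, 19)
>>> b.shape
(19, 13)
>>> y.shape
(13, 19)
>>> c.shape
()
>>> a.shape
(13, 2)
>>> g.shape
(19, 13)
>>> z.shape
(13, 13)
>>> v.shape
(19, 13)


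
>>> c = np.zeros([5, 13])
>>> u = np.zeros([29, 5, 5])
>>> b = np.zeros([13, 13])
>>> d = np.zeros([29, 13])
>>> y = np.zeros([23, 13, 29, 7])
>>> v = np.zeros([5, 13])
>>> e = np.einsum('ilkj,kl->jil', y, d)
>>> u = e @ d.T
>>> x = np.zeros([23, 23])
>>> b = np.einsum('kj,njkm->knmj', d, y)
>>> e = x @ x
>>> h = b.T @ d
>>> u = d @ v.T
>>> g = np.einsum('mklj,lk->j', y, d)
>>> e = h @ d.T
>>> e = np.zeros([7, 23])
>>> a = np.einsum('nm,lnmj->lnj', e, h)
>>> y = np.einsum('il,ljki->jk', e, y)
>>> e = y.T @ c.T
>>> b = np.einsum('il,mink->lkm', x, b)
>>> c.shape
(5, 13)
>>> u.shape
(29, 5)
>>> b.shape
(23, 13, 29)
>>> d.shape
(29, 13)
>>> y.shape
(13, 29)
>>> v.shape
(5, 13)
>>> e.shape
(29, 5)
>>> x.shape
(23, 23)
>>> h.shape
(13, 7, 23, 13)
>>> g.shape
(7,)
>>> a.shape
(13, 7, 13)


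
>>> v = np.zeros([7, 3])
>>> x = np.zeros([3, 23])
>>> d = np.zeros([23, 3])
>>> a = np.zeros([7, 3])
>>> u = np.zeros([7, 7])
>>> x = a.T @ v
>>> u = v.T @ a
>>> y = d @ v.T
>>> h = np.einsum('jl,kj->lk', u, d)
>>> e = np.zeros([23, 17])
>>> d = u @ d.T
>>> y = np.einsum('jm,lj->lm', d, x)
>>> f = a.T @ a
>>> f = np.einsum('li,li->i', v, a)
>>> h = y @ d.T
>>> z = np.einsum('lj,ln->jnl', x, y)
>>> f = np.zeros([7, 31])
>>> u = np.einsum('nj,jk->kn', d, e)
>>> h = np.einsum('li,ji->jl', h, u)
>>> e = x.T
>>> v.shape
(7, 3)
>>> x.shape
(3, 3)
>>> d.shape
(3, 23)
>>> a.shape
(7, 3)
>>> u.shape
(17, 3)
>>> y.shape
(3, 23)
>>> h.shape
(17, 3)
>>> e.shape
(3, 3)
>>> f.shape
(7, 31)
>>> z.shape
(3, 23, 3)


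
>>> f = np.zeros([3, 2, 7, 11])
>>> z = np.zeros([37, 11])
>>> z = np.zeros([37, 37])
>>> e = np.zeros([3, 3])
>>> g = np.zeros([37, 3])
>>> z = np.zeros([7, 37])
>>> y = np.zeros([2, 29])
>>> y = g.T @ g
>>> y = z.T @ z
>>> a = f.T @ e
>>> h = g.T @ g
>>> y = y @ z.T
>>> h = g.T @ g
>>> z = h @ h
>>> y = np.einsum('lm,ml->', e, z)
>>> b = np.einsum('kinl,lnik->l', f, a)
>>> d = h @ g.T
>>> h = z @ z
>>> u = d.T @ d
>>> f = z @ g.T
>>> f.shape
(3, 37)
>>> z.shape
(3, 3)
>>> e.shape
(3, 3)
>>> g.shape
(37, 3)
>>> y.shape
()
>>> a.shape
(11, 7, 2, 3)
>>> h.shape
(3, 3)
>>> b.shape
(11,)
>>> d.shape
(3, 37)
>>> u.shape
(37, 37)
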